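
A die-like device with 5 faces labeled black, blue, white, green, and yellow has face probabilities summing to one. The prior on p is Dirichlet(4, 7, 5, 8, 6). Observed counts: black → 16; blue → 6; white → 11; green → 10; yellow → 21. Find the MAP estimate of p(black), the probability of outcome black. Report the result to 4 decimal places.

The posterior is Dirichlet(αᵢ + nᵢ) = Dirichlet(20, 13, 16, 18, 27).
For a Dirichlet(a₁,…,a_K) with all aᵢ > 1, the mode has j-th component (aⱼ − 1)/(Σaᵢ − K).
Here Σaᵢ = 94 and K = 5, so p(black) = (20 − 1)/(94 − 5) = 19/89 ≈ 0.2135.

MAP estimate of p(black) = 0.2135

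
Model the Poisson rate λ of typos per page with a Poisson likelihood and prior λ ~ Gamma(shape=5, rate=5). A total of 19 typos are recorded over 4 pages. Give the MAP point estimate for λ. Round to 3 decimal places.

Σxᵢ = 19, n = 4.
Posterior ∝ λ^4e^(−5λ) · λ^19e^(−4λ) = λ^23e^(−9λ), i.e. Gamma(shape=24, rate=9).
The mode of a Gamma(a, b) with a ≥ 1 (shape–rate) is (a−1)/b = 23/9 ≈ 2.556.

λ̂_MAP = 2.556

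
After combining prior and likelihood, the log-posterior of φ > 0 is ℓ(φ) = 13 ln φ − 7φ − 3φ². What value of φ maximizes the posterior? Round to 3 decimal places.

φ̂_MAP = 1.000

ℓ'(φ) = 13/φ − 7 − 6φ. Setting this to zero and multiplying by φ: 6φ² + 7φ − 13 = 0.
φ = (−7 + √(7² + 4·6·13)) / (2·6) = (−7 + √361) / 12 = (−7 + 19)/12 = 1.
ℓ''(φ) = −13/φ² − 6 < 0, confirming a maximum.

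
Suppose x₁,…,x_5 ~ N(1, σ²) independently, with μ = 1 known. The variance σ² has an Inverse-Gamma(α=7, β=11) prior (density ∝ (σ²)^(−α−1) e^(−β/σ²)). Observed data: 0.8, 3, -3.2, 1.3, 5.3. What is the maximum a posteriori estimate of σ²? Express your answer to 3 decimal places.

Sum of squared deviations about the known mean: SS = (0.8−1)² + (3−1)² + (-3.2−1)² + (1.3−1)² + (5.3−1)² = 40.26.
The Normal likelihood contributes (σ²)^(−n/2) exp(−SS/(2σ²)), so the posterior is Inverse-Gamma(α + n/2, β + SS/2) = Inverse-Gamma(9.5, 31.13).
The mode of Inverse-Gamma(a, b) is b/(a+1) = 31.13/10.5 ≈ 2.965.

σ̂²_MAP = 2.965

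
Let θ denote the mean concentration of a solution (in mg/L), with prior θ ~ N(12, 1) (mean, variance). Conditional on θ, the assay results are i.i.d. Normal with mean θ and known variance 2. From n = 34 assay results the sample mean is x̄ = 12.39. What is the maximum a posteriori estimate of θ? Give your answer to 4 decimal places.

θ̂_MAP = 12.3683

n = 34, x̄ = 12.39.
For a Normal prior and Normal likelihood with known variance, the posterior is Normal; its mode equals its mean, the precision-weighted average.
Prior precision 1/σ₀² = 1/1 = 1; data precision n/σ² = 34/2 = 17.
θ̂ = (1·12 + 17·12.39) / (1 + 17) = 222.63/18 = 7421/600 ≈ 12.3683.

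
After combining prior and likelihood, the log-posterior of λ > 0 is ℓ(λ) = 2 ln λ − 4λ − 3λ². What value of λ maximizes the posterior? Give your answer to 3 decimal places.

ℓ'(λ) = 2/λ − 4 − 6λ. Setting this to zero and multiplying by λ: 6λ² + 4λ − 2 = 0.
λ = (−4 + √(4² + 4·6·2)) / (2·6) = (−4 + √64) / 12 = (−4 + 8)/12 = 1/3.
ℓ''(λ) = −2/λ² − 6 < 0, confirming a maximum.

λ̂_MAP = 0.333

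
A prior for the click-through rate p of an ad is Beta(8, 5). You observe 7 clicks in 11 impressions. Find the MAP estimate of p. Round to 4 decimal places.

Prior: Beta(8, 5).
Data: 7 successes in 11 trials. The binomial likelihood contributes p^7(1−p)^4, so the posterior is Beta(8+7, 5+4) = Beta(15, 9).
For Beta(a, b) with a, b > 1 the mode is (a−1)/(a+b−2) = 14/22 ≈ 0.6364.

p̂_MAP = 0.6364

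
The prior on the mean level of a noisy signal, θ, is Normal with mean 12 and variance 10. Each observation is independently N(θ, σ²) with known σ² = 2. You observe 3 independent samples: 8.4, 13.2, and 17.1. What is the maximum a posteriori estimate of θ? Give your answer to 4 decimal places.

n = 3; x̄ = (8.4 + 13.2 + 17.1)/3 = 38.7/3 = 12.9.
For a Normal prior and Normal likelihood with known variance, the posterior is Normal; its mode equals its mean, the precision-weighted average.
Prior precision 1/σ₀² = 1/10 = 0.1; data precision n/σ² = 3/2 = 1.5.
θ̂ = (0.1·12 + 1.5·12.9) / (0.1 + 1.5) = 20.55/1.6 = 12.84375 ≈ 12.8438.

θ̂_MAP = 12.8438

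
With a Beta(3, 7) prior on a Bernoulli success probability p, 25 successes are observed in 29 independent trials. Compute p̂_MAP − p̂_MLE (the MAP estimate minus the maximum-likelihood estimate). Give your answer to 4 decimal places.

MAP − MLE = -0.1323

Posterior is Beta(28, 11); MAP = (28−1)/(39−2) = 27/37 ≈ 0.72973.
MLE ignores the prior: p̂_MLE = k/n = 25/29 ≈ 0.86207.
Difference = 27/37 − 25/29 = -142/1073 ≈ -0.1323.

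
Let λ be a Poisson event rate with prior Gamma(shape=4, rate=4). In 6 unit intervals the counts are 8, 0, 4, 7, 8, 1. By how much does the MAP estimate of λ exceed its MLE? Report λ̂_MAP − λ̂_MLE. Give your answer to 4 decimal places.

Σxᵢ = 28. Posterior is Gamma(32, 10); MAP = (32−1)/10 = 31/10 ≈ 3.10000.
MLE = x̄ = 28/6 ≈ 4.66667.
Difference = 31/10 − 28/6 = -47/30 ≈ -1.5667.

MAP − MLE = -1.5667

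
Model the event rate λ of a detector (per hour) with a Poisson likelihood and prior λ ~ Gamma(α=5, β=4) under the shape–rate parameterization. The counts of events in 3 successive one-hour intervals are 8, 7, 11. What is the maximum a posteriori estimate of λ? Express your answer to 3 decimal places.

λ̂_MAP = 4.286

Σxᵢ = 8+7+11 = 26, with n = 3.
Posterior ∝ λ^4e^(−4λ) · λ^26e^(−3λ) = λ^30e^(−7λ), i.e. Gamma(shape=31, rate=7).
The mode of a Gamma(a, b) with a ≥ 1 (shape–rate) is (a−1)/b = 30/7 ≈ 4.286.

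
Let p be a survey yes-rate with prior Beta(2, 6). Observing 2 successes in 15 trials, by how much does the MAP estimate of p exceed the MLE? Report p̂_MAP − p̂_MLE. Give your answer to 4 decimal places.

Posterior is Beta(4, 19); MAP = (4−1)/(23−2) = 3/21 ≈ 0.14286.
MLE ignores the prior: p̂_MLE = k/n = 2/15 ≈ 0.13333.
Difference = 3/21 − 2/15 = 1/105 ≈ 0.0095.

MAP − MLE = 0.0095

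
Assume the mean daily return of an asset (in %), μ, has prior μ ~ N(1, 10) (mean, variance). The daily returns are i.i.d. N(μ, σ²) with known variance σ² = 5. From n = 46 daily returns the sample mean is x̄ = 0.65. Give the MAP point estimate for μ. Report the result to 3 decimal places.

μ̂_MAP = 0.654

n = 46, x̄ = 0.65.
For a Normal prior and Normal likelihood with known variance, the posterior is Normal; its mode equals its mean, the precision-weighted average.
Prior precision 1/σ₀² = 1/10 = 0.1; data precision n/σ² = 46/5 = 9.2.
μ̂ = (0.1·1 + 9.2·0.65) / (0.1 + 9.2) = 6.08/9.3 = 304/465 ≈ 0.654.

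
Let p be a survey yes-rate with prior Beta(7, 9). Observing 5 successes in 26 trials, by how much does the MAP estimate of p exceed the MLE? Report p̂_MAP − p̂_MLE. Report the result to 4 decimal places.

Posterior is Beta(12, 30); MAP = (12−1)/(42−2) = 11/40 ≈ 0.27500.
MLE ignores the prior: p̂_MLE = k/n = 5/26 ≈ 0.19231.
Difference = 11/40 − 5/26 = 43/520 ≈ 0.0827.

MAP − MLE = 0.0827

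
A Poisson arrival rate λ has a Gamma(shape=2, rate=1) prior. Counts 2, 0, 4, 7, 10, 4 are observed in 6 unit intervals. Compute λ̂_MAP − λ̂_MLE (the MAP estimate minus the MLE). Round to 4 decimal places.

Σxᵢ = 27. Posterior is Gamma(29, 7); MAP = (29−1)/7 = 28/7 ≈ 4.00000.
MLE = x̄ = 27/6 ≈ 4.50000.
Difference = 28/7 − 27/6 = -1/2 ≈ -0.5000.

MAP − MLE = -0.5000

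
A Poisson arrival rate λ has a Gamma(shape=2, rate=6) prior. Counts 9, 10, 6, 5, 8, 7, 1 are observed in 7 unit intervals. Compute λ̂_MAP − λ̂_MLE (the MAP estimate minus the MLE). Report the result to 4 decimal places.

MAP − MLE = -2.9560

Σxᵢ = 46. Posterior is Gamma(48, 13); MAP = (48−1)/13 = 47/13 ≈ 3.61538.
MLE = x̄ = 46/7 ≈ 6.57143.
Difference = 47/13 − 46/7 = -269/91 ≈ -2.9560.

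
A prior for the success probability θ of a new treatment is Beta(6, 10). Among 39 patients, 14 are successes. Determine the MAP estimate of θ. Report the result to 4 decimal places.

θ̂_MAP = 0.3585

Prior: Beta(6, 10).
Data: 14 successes in 39 trials. The binomial likelihood contributes θ^14(1−θ)^25, so the posterior is Beta(6+14, 10+25) = Beta(20, 35).
For Beta(a, b) with a, b > 1 the mode is (a−1)/(a+b−2) = 19/53 ≈ 0.3585.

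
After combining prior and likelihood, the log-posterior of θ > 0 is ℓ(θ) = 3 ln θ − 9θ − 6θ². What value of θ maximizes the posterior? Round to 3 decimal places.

ℓ'(θ) = 3/θ − 9 − 12θ. Setting this to zero and multiplying by θ: 12θ² + 9θ − 3 = 0.
θ = (−9 + √(9² + 4·12·3)) / (2·12) = (−9 + √225) / 24 = (−9 + 15)/24 = 1/4.
ℓ''(θ) = −3/θ² − 12 < 0, confirming a maximum.

θ̂_MAP = 0.250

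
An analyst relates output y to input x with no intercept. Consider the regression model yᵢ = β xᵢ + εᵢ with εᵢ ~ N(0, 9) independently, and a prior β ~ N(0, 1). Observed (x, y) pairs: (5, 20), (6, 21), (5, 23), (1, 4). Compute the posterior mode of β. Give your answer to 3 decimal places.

log p(β | y) = −Σ(yᵢ − βxᵢ)²/(2·9) − β²/(2·1) + const.
Setting the derivative to zero: Σxᵢ(yᵢ − βxᵢ)/9 − β/1 = 0, so β = Σxᵢyᵢ / (Σxᵢ² + σ²/τ²).
Σxᵢyᵢ = 5·20 + 6·21 + 5·23 + 1·4 = 345; Σxᵢ² = 87; σ²/τ² = 9.
β̂_MAP = 345 / (87 + 9) = 345/96 ≈ 3.594.

β̂_MAP = 3.594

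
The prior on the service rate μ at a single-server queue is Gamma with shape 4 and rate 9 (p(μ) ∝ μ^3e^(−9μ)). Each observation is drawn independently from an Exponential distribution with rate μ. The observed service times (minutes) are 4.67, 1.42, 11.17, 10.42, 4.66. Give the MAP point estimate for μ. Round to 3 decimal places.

The Exponential(rate=μ) likelihood is ∝ μ^n e^(−μΣtᵢ). Here n = 5 and Σtᵢ = 4.67 + 1.42 + 11.17 + 10.42 + 4.66 = 32.34.
Posterior ∝ μ^3e^(−9μ) · μ^5e^(−32.34μ) = μ^8e^(−41.34μ), i.e. Gamma(9, 41.34).
Mode = (a−1)/b = 8/41.34 ≈ 0.194.

μ̂_MAP = 0.194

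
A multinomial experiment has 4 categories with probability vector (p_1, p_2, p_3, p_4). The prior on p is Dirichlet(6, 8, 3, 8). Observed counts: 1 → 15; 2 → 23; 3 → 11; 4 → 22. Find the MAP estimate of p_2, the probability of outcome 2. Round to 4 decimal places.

MAP estimate: 0.3261

The posterior is Dirichlet(αᵢ + nᵢ) = Dirichlet(21, 31, 14, 30).
For a Dirichlet(a₁,…,a_K) with all aᵢ > 1, the mode has j-th component (aⱼ − 1)/(Σaᵢ − K).
Here Σaᵢ = 96 and K = 4, so p_2 = (31 − 1)/(96 − 4) = 30/92 ≈ 0.3261.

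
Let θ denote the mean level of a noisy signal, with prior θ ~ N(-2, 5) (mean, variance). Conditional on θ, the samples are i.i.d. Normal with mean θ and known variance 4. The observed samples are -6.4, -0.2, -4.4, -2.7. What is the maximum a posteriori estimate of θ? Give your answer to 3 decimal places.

θ̂_MAP = -3.188

n = 4; x̄ = ((-6.4) + (-0.2) + (-4.4) + (-2.7))/4 = -13.7/4 = -3.425.
For a Normal prior and Normal likelihood with known variance, the posterior is Normal; its mode equals its mean, the precision-weighted average.
Prior precision 1/σ₀² = 1/5 = 0.2; data precision n/σ² = 4/4 = 1.
θ̂ = (0.2·(-2) + 1·(-3.425)) / (0.2 + 1) = (-3.825)/1.2 = -3.1875 ≈ -3.188.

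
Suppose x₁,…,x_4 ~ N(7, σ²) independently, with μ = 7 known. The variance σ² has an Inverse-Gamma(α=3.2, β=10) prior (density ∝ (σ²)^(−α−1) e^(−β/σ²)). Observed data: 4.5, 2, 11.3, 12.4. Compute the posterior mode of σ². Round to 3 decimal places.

Sum of squared deviations about the known mean: SS = (4.5−7)² + (2−7)² + (11.3−7)² + (12.4−7)² = 78.9.
The Normal likelihood contributes (σ²)^(−n/2) exp(−SS/(2σ²)), so the posterior is Inverse-Gamma(α + n/2, β + SS/2) = Inverse-Gamma(5.2, 49.45).
The mode of Inverse-Gamma(a, b) is b/(a+1) = 49.45/6.2 ≈ 7.976.

σ̂²_MAP = 7.976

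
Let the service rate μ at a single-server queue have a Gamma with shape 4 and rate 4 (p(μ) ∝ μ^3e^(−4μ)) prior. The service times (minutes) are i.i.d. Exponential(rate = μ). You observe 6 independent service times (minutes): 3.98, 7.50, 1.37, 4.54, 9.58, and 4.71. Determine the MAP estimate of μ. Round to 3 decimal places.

The Exponential(rate=μ) likelihood is ∝ μ^n e^(−μΣtᵢ). Here n = 6 and Σtᵢ = 3.98 + 7.50 + 1.37 + 4.54 + 9.58 + 4.71 = 31.68.
Posterior ∝ μ^3e^(−4μ) · μ^6e^(−31.68μ) = μ^9e^(−35.68μ), i.e. Gamma(10, 35.68).
Mode = (a−1)/b = 9/35.68 ≈ 0.252.

μ̂_MAP = 0.252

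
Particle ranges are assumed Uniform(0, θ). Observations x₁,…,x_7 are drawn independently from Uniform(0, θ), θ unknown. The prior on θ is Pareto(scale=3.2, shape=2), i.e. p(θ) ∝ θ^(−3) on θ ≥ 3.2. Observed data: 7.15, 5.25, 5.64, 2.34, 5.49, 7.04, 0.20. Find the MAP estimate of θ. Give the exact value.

The Uniform(0, θ) likelihood is θ^(−n) for θ ≥ max(xᵢ), zero otherwise. Here max(xᵢ) = 7.15.
Posterior ∝ θ^(−3) · θ^(−7) = θ^(−10) on θ ≥ max(3.2, 7.15) = 7.15.
This density is strictly decreasing in θ, so the posterior mode lies at the lower boundary of the support.

θ̂_MAP = 7.15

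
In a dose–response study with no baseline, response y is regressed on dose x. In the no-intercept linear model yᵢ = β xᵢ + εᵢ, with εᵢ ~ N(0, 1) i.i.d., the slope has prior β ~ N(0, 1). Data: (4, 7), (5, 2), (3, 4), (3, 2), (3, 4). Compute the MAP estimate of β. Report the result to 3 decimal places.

log p(β | y) = −Σ(yᵢ − βxᵢ)²/(2·1) − β²/(2·1) + const.
Setting the derivative to zero: Σxᵢ(yᵢ − βxᵢ)/1 − β/1 = 0, so β = Σxᵢyᵢ / (Σxᵢ² + σ²/τ²).
Σxᵢyᵢ = 4·7 + 5·2 + 3·4 + 3·2 + 3·4 = 68; Σxᵢ² = 68; σ²/τ² = 1.
β̂_MAP = 68 / (68 + 1) = 68/69 ≈ 0.986.

β̂_MAP = 0.986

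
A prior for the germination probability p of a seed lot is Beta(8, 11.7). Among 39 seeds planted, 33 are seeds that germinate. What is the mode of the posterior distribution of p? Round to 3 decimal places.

Prior: Beta(8, 11.7).
Data: 33 successes in 39 trials. The binomial likelihood contributes p^33(1−p)^6, so the posterior is Beta(8+33, 11.7+6) = Beta(41, 17.7).
For Beta(a, b) with a, b > 1 the mode is (a−1)/(a+b−2) = 40/56.7 ≈ 0.705.

p̂_MAP = 0.705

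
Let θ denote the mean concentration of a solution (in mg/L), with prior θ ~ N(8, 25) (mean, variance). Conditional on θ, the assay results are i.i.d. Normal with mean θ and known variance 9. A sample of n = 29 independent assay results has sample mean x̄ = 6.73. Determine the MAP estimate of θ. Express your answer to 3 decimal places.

θ̂_MAP = 6.746

n = 29, x̄ = 6.73.
For a Normal prior and Normal likelihood with known variance, the posterior is Normal; its mode equals its mean, the precision-weighted average.
Prior precision 1/σ₀² = 1/25 = 0.04; data precision n/σ² = 29/9.
θ̂ = (0.04·8 + (29/9)·6.73) / (0.04 + 29/9) = (3961/180)/(734/225) = 19805/2936 ≈ 6.746.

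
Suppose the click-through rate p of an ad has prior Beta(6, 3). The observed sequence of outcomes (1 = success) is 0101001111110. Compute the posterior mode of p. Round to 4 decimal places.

Prior: Beta(6, 3).
Data: 8 successes in 13 trials (from the sequence). The binomial likelihood contributes p^8(1−p)^5, so the posterior is Beta(6+8, 3+5) = Beta(14, 8).
For Beta(a, b) with a, b > 1 the mode is (a−1)/(a+b−2) = 13/20 ≈ 0.6500.

p̂_MAP = 0.6500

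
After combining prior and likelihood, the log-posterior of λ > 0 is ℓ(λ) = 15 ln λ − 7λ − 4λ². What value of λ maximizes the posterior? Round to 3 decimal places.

λ̂_MAP = 1.000

ℓ'(λ) = 15/λ − 7 − 8λ. Setting this to zero and multiplying by λ: 8λ² + 7λ − 15 = 0.
λ = (−7 + √(7² + 4·8·15)) / (2·8) = (−7 + √529) / 16 = (−7 + 23)/16 = 1.
ℓ''(λ) = −15/λ² − 8 < 0, confirming a maximum.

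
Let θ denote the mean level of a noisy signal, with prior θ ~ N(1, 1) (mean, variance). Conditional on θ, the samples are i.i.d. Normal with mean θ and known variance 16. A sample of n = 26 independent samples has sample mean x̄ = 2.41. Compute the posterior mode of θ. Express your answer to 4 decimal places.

θ̂_MAP = 1.8729

n = 26, x̄ = 2.41.
For a Normal prior and Normal likelihood with known variance, the posterior is Normal; its mode equals its mean, the precision-weighted average.
Prior precision 1/σ₀² = 1/1 = 1; data precision n/σ² = 26/16 = 1.625.
θ̂ = (1·1 + 1.625·2.41) / (1 + 1.625) = 4.91625/2.625 = 1311/700 ≈ 1.8729.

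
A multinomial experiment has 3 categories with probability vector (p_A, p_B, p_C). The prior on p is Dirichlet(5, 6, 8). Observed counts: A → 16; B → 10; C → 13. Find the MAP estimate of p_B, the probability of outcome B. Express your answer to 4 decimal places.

MAP estimate of p_B = 0.2727

The posterior is Dirichlet(αᵢ + nᵢ) = Dirichlet(21, 16, 21).
For a Dirichlet(a₁,…,a_K) with all aᵢ > 1, the mode has j-th component (aⱼ − 1)/(Σaᵢ − K).
Here Σaᵢ = 58 and K = 3, so p_B = (16 − 1)/(58 − 3) = 15/55 ≈ 0.2727.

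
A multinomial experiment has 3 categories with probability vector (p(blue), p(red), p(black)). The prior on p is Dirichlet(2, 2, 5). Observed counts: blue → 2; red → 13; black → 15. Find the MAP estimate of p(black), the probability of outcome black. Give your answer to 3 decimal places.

MAP estimate of p(black) = 0.528

The posterior is Dirichlet(αᵢ + nᵢ) = Dirichlet(4, 15, 20).
For a Dirichlet(a₁,…,a_K) with all aᵢ > 1, the mode has j-th component (aⱼ − 1)/(Σaᵢ − K).
Here Σaᵢ = 39 and K = 3, so p(black) = (20 − 1)/(39 − 3) = 19/36 ≈ 0.528.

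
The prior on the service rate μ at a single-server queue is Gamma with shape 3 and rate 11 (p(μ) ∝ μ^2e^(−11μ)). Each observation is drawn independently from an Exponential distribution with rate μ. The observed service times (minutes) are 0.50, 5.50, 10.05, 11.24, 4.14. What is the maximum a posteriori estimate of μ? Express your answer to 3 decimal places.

The Exponential(rate=μ) likelihood is ∝ μ^n e^(−μΣtᵢ). Here n = 5 and Σtᵢ = 0.50 + 5.50 + 10.05 + 11.24 + 4.14 = 31.43.
Posterior ∝ μ^2e^(−11μ) · μ^5e^(−31.43μ) = μ^7e^(−42.43μ), i.e. Gamma(8, 42.43).
Mode = (a−1)/b = 7/42.43 ≈ 0.165.

μ̂_MAP = 0.165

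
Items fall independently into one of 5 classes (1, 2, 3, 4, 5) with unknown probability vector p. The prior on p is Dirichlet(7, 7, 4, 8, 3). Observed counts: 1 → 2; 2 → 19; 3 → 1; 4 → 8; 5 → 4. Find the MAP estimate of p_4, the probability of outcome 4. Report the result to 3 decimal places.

The posterior is Dirichlet(αᵢ + nᵢ) = Dirichlet(9, 26, 5, 16, 7).
For a Dirichlet(a₁,…,a_K) with all aᵢ > 1, the mode has j-th component (aⱼ − 1)/(Σaᵢ − K).
Here Σaᵢ = 63 and K = 5, so p_4 = (16 − 1)/(63 − 5) = 15/58 ≈ 0.259.

MAP estimate: 0.259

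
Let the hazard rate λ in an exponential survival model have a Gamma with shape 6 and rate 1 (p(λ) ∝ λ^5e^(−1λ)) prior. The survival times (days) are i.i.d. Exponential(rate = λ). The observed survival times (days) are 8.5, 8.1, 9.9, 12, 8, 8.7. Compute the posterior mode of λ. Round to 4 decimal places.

The Exponential(rate=λ) likelihood is ∝ λ^n e^(−λΣtᵢ). Here n = 6 and Σtᵢ = 8.5 + 8.1 + 9.9 + 12 + 8 + 8.7 = 55.2.
Posterior ∝ λ^5e^(−1λ) · λ^6e^(−55.2λ) = λ^11e^(−56.2λ), i.e. Gamma(12, 56.2).
Mode = (a−1)/b = 11/56.2 ≈ 0.1957.

λ̂_MAP = 0.1957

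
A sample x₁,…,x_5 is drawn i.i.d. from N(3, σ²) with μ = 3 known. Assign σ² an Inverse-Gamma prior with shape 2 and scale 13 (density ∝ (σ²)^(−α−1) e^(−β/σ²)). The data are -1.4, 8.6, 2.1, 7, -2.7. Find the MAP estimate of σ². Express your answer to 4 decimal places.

Sum of squared deviations about the known mean: SS = (-1.4−3)² + (8.6−3)² + (2.1−3)² + (7−3)² + (-2.7−3)² = 100.02.
The Normal likelihood contributes (σ²)^(−n/2) exp(−SS/(2σ²)), so the posterior is Inverse-Gamma(α + n/2, β + SS/2) = Inverse-Gamma(4.5, 63.01).
The mode of Inverse-Gamma(a, b) is b/(a+1) = 63.01/5.5 ≈ 11.4564.

σ̂²_MAP = 11.4564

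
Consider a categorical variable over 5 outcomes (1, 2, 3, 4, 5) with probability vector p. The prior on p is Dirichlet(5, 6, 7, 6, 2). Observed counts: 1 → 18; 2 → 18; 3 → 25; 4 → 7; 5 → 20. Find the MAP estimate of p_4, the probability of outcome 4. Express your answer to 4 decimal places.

MAP estimate: 0.1101

The posterior is Dirichlet(αᵢ + nᵢ) = Dirichlet(23, 24, 32, 13, 22).
For a Dirichlet(a₁,…,a_K) with all aᵢ > 1, the mode has j-th component (aⱼ − 1)/(Σaᵢ − K).
Here Σaᵢ = 114 and K = 5, so p_4 = (13 − 1)/(114 − 5) = 12/109 ≈ 0.1101.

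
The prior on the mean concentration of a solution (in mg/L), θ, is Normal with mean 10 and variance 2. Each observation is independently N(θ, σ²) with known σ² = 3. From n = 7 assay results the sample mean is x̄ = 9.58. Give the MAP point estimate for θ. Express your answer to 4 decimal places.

n = 7, x̄ = 9.58.
For a Normal prior and Normal likelihood with known variance, the posterior is Normal; its mode equals its mean, the precision-weighted average.
Prior precision 1/σ₀² = 1/2 = 0.5; data precision n/σ² = 7/3.
θ̂ = (0.5·10 + (7/3)·9.58) / (0.5 + 7/3) = (4103/150)/(17/6) = 4103/425 ≈ 9.6541.

θ̂_MAP = 9.6541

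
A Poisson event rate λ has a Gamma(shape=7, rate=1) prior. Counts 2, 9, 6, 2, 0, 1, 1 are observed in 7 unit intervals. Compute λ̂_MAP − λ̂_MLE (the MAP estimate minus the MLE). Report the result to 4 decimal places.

Σxᵢ = 21. Posterior is Gamma(28, 8); MAP = (28−1)/8 = 27/8 ≈ 3.37500.
MLE = x̄ = 21/7 ≈ 3.00000.
Difference = 27/8 − 21/7 = 3/8 ≈ 0.3750.

MAP − MLE = 0.3750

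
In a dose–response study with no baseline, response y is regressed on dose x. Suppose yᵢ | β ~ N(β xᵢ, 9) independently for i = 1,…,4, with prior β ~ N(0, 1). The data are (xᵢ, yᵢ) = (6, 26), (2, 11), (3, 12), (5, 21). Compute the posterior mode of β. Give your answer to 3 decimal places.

log p(β | y) = −Σ(yᵢ − βxᵢ)²/(2·9) − β²/(2·1) + const.
Setting the derivative to zero: Σxᵢ(yᵢ − βxᵢ)/9 − β/1 = 0, so β = Σxᵢyᵢ / (Σxᵢ² + σ²/τ²).
Σxᵢyᵢ = 6·26 + 2·11 + 3·12 + 5·21 = 319; Σxᵢ² = 74; σ²/τ² = 9.
β̂_MAP = 319 / (74 + 9) = 319/83 ≈ 3.843.

β̂_MAP = 3.843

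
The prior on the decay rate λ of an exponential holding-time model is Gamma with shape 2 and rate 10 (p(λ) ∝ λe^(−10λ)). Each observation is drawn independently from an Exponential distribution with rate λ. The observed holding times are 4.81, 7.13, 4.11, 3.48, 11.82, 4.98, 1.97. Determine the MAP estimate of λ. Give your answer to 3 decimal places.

The Exponential(rate=λ) likelihood is ∝ λ^n e^(−λΣtᵢ). Here n = 7 and Σtᵢ = 4.81 + 7.13 + 4.11 + 3.48 + 11.82 + 4.98 + 1.97 = 38.30.
Posterior ∝ λe^(−10λ) · λ^7e^(−38.30λ) = λ^8e^(−48.30λ), i.e. Gamma(9, 48.30).
Mode = (a−1)/b = 8/48.30 ≈ 0.166.

λ̂_MAP = 0.166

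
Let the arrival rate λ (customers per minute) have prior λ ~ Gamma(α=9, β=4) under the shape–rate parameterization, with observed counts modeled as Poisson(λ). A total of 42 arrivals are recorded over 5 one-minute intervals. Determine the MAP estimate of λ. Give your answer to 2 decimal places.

λ̂_MAP = 5.56

Σxᵢ = 42, n = 5.
Posterior ∝ λ^8e^(−4λ) · λ^42e^(−5λ) = λ^50e^(−9λ), i.e. Gamma(shape=51, rate=9).
The mode of a Gamma(a, b) with a ≥ 1 (shape–rate) is (a−1)/b = 50/9 ≈ 5.56.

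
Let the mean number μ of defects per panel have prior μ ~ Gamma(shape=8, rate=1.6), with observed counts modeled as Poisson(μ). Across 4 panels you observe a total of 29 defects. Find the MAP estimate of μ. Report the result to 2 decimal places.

Σxᵢ = 29, n = 4.
Posterior ∝ μ^7e^(−1.6μ) · μ^29e^(−4μ) = μ^36e^(−5.6μ), i.e. Gamma(shape=37, rate=5.6).
The mode of a Gamma(a, b) with a ≥ 1 (shape–rate) is (a−1)/b = 36/5.6 ≈ 6.43.

μ̂_MAP = 6.43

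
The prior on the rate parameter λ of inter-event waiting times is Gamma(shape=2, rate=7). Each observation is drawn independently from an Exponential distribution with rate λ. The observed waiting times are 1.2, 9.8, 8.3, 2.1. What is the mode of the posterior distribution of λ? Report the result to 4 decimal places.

The Exponential(rate=λ) likelihood is ∝ λ^n e^(−λΣtᵢ). Here n = 4 and Σtᵢ = 1.2 + 9.8 + 8.3 + 2.1 = 21.4.
Posterior ∝ λe^(−7λ) · λ^4e^(−21.4λ) = λ^5e^(−28.4λ), i.e. Gamma(6, 28.4).
Mode = (a−1)/b = 5/28.4 ≈ 0.1761.

λ̂_MAP = 0.1761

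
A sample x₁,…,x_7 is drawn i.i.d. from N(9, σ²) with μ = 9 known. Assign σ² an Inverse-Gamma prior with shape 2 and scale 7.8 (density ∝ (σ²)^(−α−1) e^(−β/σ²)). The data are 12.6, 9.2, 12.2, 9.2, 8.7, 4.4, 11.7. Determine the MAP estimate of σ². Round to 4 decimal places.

σ̂²_MAP = 5.1862

Sum of squared deviations about the known mean: SS = (12.6−9)² + (9.2−9)² + (12.2−9)² + (9.2−9)² + (8.7−9)² + (4.4−9)² + (11.7−9)² = 51.82.
The Normal likelihood contributes (σ²)^(−n/2) exp(−SS/(2σ²)), so the posterior is Inverse-Gamma(α + n/2, β + SS/2) = Inverse-Gamma(5.5, 33.71).
The mode of Inverse-Gamma(a, b) is b/(a+1) = 33.71/6.5 ≈ 5.1862.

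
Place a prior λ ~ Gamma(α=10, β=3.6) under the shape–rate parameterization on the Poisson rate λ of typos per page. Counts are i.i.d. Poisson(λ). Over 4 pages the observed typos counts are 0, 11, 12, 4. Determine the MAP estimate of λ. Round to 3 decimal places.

λ̂_MAP = 4.737

Σxᵢ = 0+11+12+4 = 27, with n = 4.
Posterior ∝ λ^9e^(−3.6λ) · λ^27e^(−4λ) = λ^36e^(−7.6λ), i.e. Gamma(shape=37, rate=7.6).
The mode of a Gamma(a, b) with a ≥ 1 (shape–rate) is (a−1)/b = 36/7.6 ≈ 4.737.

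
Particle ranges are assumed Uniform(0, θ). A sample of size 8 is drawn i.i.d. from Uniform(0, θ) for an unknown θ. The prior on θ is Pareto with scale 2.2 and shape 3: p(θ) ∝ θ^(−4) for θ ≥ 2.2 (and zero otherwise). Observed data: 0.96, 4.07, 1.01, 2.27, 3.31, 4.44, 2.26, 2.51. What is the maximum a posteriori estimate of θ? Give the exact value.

θ̂_MAP = 4.44

The Uniform(0, θ) likelihood is θ^(−n) for θ ≥ max(xᵢ), zero otherwise. Here max(xᵢ) = 4.44.
Posterior ∝ θ^(−4) · θ^(−8) = θ^(−12) on θ ≥ max(2.2, 4.44) = 4.44.
This density is strictly decreasing in θ, so the posterior mode lies at the lower boundary of the support.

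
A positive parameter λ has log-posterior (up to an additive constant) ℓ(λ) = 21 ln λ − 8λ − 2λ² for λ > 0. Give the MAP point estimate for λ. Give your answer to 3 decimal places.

ℓ'(λ) = 21/λ − 8 − 4λ. Setting this to zero and multiplying by λ: 4λ² + 8λ − 21 = 0.
λ = (−8 + √(8² + 4·4·21)) / (2·4) = (−8 + √400) / 8 = (−8 + 20)/8 = 3/2.
ℓ''(λ) = −21/λ² − 4 < 0, confirming a maximum.

λ̂_MAP = 1.500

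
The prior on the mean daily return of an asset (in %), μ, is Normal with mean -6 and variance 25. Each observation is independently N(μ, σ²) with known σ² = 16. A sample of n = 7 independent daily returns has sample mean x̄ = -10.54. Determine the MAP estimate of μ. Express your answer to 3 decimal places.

n = 7, x̄ = -10.54.
For a Normal prior and Normal likelihood with known variance, the posterior is Normal; its mode equals its mean, the precision-weighted average.
Prior precision 1/σ₀² = 1/25 = 0.04; data precision n/σ² = 7/16 = 0.4375.
μ̂ = (0.04·(-6) + 0.4375·(-10.54)) / (0.04 + 0.4375) = (-4.85125)/0.4775 = -3881/382 ≈ -10.160.

μ̂_MAP = -10.160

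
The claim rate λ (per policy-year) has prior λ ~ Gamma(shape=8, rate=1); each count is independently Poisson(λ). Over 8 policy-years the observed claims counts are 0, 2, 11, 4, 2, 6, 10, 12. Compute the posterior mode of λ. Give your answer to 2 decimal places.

λ̂_MAP = 6.00

Σxᵢ = 0+2+11+4+2+6+10+12 = 47, with n = 8.
Posterior ∝ λ^7e^(−1λ) · λ^47e^(−8λ) = λ^54e^(−9λ), i.e. Gamma(shape=55, rate=9).
The mode of a Gamma(a, b) with a ≥ 1 (shape–rate) is (a−1)/b = 54/9 ≈ 6.00.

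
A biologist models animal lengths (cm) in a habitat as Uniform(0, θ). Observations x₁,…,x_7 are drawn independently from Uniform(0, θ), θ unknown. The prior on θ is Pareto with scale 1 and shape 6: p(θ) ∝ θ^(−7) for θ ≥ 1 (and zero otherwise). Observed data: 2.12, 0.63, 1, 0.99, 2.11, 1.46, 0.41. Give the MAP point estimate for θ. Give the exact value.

The Uniform(0, θ) likelihood is θ^(−n) for θ ≥ max(xᵢ), zero otherwise. Here max(xᵢ) = 2.12.
Posterior ∝ θ^(−7) · θ^(−7) = θ^(−14) on θ ≥ max(1, 2.12) = 2.12.
This density is strictly decreasing in θ, so the posterior mode lies at the lower boundary of the support.

θ̂_MAP = 2.12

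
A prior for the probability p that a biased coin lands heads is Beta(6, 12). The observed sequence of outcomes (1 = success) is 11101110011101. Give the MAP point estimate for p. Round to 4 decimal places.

Prior: Beta(6, 12).
Data: 10 successes in 14 trials (from the sequence). The binomial likelihood contributes p^10(1−p)^4, so the posterior is Beta(6+10, 12+4) = Beta(16, 16).
For Beta(a, b) with a, b > 1 the mode is (a−1)/(a+b−2) = 15/30 ≈ 0.5000.

p̂_MAP = 0.5000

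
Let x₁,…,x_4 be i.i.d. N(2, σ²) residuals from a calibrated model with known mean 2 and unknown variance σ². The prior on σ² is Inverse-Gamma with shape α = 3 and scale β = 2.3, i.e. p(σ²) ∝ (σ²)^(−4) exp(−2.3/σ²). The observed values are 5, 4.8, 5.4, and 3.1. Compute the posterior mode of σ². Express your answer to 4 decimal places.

Sum of squared deviations about the known mean: SS = (5−2)² + (4.8−2)² + (5.4−2)² + (3.1−2)² = 29.61.
The Normal likelihood contributes (σ²)^(−n/2) exp(−SS/(2σ²)), so the posterior is Inverse-Gamma(α + n/2, β + SS/2) = Inverse-Gamma(5, 17.105).
The mode of Inverse-Gamma(a, b) is b/(a+1) = 17.105/6 ≈ 2.8508.

σ̂²_MAP = 2.8508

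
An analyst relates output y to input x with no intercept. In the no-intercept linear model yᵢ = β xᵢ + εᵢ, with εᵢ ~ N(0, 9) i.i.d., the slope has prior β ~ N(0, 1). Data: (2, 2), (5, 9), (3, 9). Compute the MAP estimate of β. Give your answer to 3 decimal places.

β̂_MAP = 1.617

log p(β | y) = −Σ(yᵢ − βxᵢ)²/(2·9) − β²/(2·1) + const.
Setting the derivative to zero: Σxᵢ(yᵢ − βxᵢ)/9 − β/1 = 0, so β = Σxᵢyᵢ / (Σxᵢ² + σ²/τ²).
Σxᵢyᵢ = 2·2 + 5·9 + 3·9 = 76; Σxᵢ² = 38; σ²/τ² = 9.
β̂_MAP = 76 / (38 + 9) = 76/47 ≈ 1.617.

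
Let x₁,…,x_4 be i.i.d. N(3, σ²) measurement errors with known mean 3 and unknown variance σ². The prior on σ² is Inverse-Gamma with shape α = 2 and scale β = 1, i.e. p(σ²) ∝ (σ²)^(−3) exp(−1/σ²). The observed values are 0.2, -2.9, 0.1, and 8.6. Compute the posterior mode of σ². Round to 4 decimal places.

Sum of squared deviations about the known mean: SS = (0.2−3)² + (-2.9−3)² + (0.1−3)² + (8.6−3)² = 82.42.
The Normal likelihood contributes (σ²)^(−n/2) exp(−SS/(2σ²)), so the posterior is Inverse-Gamma(α + n/2, β + SS/2) = Inverse-Gamma(4, 42.21).
The mode of Inverse-Gamma(a, b) is b/(a+1) = 42.21/5 ≈ 8.4420.

σ̂²_MAP = 8.4420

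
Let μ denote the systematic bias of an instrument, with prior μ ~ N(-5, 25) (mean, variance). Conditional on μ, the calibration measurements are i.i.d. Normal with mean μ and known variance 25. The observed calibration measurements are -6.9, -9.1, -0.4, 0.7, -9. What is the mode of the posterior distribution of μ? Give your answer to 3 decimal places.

n = 5; x̄ = ((-6.9) + (-9.1) + (-0.4) + 0.7 + (-9))/5 = -24.7/5 = -4.94.
For a Normal prior and Normal likelihood with known variance, the posterior is Normal; its mode equals its mean, the precision-weighted average.
Prior precision 1/σ₀² = 1/25 = 0.04; data precision n/σ² = 5/25 = 0.2.
μ̂ = (0.04·(-5) + 0.2·(-4.94)) / (0.04 + 0.2) = (-1.188)/0.24 = -4.950.

μ̂_MAP = -4.950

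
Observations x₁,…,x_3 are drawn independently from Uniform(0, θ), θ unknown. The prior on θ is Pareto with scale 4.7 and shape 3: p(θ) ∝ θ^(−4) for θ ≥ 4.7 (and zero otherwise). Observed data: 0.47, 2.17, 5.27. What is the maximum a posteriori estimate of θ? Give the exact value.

θ̂_MAP = 5.27

The Uniform(0, θ) likelihood is θ^(−n) for θ ≥ max(xᵢ), zero otherwise. Here max(xᵢ) = 5.27.
Posterior ∝ θ^(−4) · θ^(−3) = θ^(−7) on θ ≥ max(4.7, 5.27) = 5.27.
This density is strictly decreasing in θ, so the posterior mode lies at the lower boundary of the support.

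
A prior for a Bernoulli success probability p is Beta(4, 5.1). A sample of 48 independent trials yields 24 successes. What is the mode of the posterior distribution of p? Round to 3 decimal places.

p̂_MAP = 0.490

Prior: Beta(4, 5.1).
Data: 24 successes in 48 trials. The binomial likelihood contributes p^24(1−p)^24, so the posterior is Beta(4+24, 5.1+24) = Beta(28, 29.1).
For Beta(a, b) with a, b > 1 the mode is (a−1)/(a+b−2) = 27/55.1 ≈ 0.490.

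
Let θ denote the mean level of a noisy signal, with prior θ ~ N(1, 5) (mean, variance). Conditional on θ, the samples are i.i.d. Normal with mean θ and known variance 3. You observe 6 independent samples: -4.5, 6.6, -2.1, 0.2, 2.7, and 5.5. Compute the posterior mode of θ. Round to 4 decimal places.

n = 6; x̄ = ((-4.5) + 6.6 + (-2.1) + 0.2 + 2.7 + 5.5)/6 = 8.4/6 = 1.4.
For a Normal prior and Normal likelihood with known variance, the posterior is Normal; its mode equals its mean, the precision-weighted average.
Prior precision 1/σ₀² = 1/5 = 0.2; data precision n/σ² = 6/3 = 2.
θ̂ = (0.2·1 + 2·1.4) / (0.2 + 2) = 3/2.2 = 15/11 ≈ 1.3636.

θ̂_MAP = 1.3636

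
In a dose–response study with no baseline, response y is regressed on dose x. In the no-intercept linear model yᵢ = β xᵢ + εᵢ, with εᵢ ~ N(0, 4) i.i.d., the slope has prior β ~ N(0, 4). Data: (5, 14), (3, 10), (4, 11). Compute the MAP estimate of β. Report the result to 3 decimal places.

log p(β | y) = −Σ(yᵢ − βxᵢ)²/(2·4) − β²/(2·4) + const.
Setting the derivative to zero: Σxᵢ(yᵢ − βxᵢ)/4 − β/4 = 0, so β = Σxᵢyᵢ / (Σxᵢ² + σ²/τ²).
Σxᵢyᵢ = 5·14 + 3·10 + 4·11 = 144; Σxᵢ² = 50; σ²/τ² = 1.
β̂_MAP = 144 / (50 + 1) = 144/51 ≈ 2.824.

β̂_MAP = 2.824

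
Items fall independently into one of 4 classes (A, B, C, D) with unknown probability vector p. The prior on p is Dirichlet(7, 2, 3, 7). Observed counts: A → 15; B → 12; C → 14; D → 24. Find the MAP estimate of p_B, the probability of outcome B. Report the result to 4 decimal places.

The posterior is Dirichlet(αᵢ + nᵢ) = Dirichlet(22, 14, 17, 31).
For a Dirichlet(a₁,…,a_K) with all aᵢ > 1, the mode has j-th component (aⱼ − 1)/(Σaᵢ − K).
Here Σaᵢ = 84 and K = 4, so p_B = (14 − 1)/(84 − 4) = 13/80 ≈ 0.1625.

MAP estimate of p_B = 0.1625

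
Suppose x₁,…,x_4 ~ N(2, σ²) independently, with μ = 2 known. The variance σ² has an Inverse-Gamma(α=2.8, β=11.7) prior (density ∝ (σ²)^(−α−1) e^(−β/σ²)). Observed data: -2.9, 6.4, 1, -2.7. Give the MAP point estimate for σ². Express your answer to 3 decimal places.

Sum of squared deviations about the known mean: SS = (-2.9−2)² + (6.4−2)² + (1−2)² + (-2.7−2)² = 66.46.
The Normal likelihood contributes (σ²)^(−n/2) exp(−SS/(2σ²)), so the posterior is Inverse-Gamma(α + n/2, β + SS/2) = Inverse-Gamma(4.8, 44.93).
The mode of Inverse-Gamma(a, b) is b/(a+1) = 44.93/5.8 ≈ 7.747.

σ̂²_MAP = 7.747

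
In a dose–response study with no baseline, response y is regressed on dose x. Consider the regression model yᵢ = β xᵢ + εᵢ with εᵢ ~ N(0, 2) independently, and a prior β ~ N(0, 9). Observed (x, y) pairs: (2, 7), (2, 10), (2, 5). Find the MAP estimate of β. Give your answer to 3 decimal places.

β̂_MAP = 3.600

log p(β | y) = −Σ(yᵢ − βxᵢ)²/(2·2) − β²/(2·9) + const.
Setting the derivative to zero: Σxᵢ(yᵢ − βxᵢ)/2 − β/9 = 0, so β = Σxᵢyᵢ / (Σxᵢ² + σ²/τ²).
Σxᵢyᵢ = 2·7 + 2·10 + 2·5 = 44; Σxᵢ² = 12; σ²/τ² = 2/9.
β̂_MAP = 44 / (12 + 2/9) = 44/(110/9) = 18/5 ≈ 3.600.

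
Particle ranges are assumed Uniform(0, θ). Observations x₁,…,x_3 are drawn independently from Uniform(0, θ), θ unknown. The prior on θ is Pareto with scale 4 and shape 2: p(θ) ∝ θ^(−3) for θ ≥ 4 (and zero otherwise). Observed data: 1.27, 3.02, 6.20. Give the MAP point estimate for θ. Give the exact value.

The Uniform(0, θ) likelihood is θ^(−n) for θ ≥ max(xᵢ), zero otherwise. Here max(xᵢ) = 6.20.
Posterior ∝ θ^(−3) · θ^(−3) = θ^(−6) on θ ≥ max(4, 6.20) = 6.20.
This density is strictly decreasing in θ, so the posterior mode lies at the lower boundary of the support.

θ̂_MAP = 6.20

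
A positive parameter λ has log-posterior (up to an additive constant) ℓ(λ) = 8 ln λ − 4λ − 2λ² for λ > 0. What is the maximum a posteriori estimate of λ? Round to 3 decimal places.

ℓ'(λ) = 8/λ − 4 − 4λ. Setting this to zero and multiplying by λ: 4λ² + 4λ − 8 = 0.
λ = (−4 + √(4² + 4·4·8)) / (2·4) = (−4 + √144) / 8 = (−4 + 12)/8 = 1.
ℓ''(λ) = −8/λ² − 4 < 0, confirming a maximum.

λ̂_MAP = 1.000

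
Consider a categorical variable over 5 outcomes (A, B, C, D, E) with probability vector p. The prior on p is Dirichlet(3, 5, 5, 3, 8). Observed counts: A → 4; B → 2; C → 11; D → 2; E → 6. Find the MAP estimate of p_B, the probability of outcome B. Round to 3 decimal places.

MAP estimate of p_B = 0.136

The posterior is Dirichlet(αᵢ + nᵢ) = Dirichlet(7, 7, 16, 5, 14).
For a Dirichlet(a₁,…,a_K) with all aᵢ > 1, the mode has j-th component (aⱼ − 1)/(Σaᵢ − K).
Here Σaᵢ = 49 and K = 5, so p_B = (7 − 1)/(49 − 5) = 6/44 ≈ 0.136.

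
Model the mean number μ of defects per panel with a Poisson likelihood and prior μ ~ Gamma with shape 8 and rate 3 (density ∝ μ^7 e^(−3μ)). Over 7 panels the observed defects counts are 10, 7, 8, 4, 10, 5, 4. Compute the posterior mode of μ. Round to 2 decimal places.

Σxᵢ = 10+7+8+4+10+5+4 = 48, with n = 7.
Posterior ∝ μ^7e^(−3μ) · μ^48e^(−7μ) = μ^55e^(−10μ), i.e. Gamma(shape=56, rate=10).
The mode of a Gamma(a, b) with a ≥ 1 (shape–rate) is (a−1)/b = 55/10 ≈ 5.50.

μ̂_MAP = 5.50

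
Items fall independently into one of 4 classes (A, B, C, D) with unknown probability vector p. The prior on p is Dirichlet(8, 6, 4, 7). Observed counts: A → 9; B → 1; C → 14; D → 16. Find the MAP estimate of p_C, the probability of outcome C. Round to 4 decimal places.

MAP estimate of p_C = 0.2787

The posterior is Dirichlet(αᵢ + nᵢ) = Dirichlet(17, 7, 18, 23).
For a Dirichlet(a₁,…,a_K) with all aᵢ > 1, the mode has j-th component (aⱼ − 1)/(Σaᵢ − K).
Here Σaᵢ = 65 and K = 4, so p_C = (18 − 1)/(65 − 4) = 17/61 ≈ 0.2787.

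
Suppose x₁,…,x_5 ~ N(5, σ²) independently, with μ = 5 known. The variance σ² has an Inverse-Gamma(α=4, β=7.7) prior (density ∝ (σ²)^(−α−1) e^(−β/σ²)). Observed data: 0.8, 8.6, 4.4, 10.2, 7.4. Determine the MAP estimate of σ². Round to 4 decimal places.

Sum of squared deviations about the known mean: SS = (0.8−5)² + (8.6−5)² + (4.4−5)² + (10.2−5)² + (7.4−5)² = 63.76.
The Normal likelihood contributes (σ²)^(−n/2) exp(−SS/(2σ²)), so the posterior is Inverse-Gamma(α + n/2, β + SS/2) = Inverse-Gamma(6.5, 39.58).
The mode of Inverse-Gamma(a, b) is b/(a+1) = 39.58/7.5 ≈ 5.2773.

σ̂²_MAP = 5.2773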